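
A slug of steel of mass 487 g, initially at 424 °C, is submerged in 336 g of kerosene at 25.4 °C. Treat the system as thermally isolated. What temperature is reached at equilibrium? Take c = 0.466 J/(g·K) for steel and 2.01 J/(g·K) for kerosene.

T_f ≈ 125.7 °C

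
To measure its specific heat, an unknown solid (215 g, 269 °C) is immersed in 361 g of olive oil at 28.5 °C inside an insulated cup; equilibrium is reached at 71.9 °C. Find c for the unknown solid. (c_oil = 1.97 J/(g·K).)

Setting the total heat transfer to zero:
215·c·(71.9 − 269) + 361·1.97·(71.9 − 28.5) = 0
-42376 c = -30865
c = -30865/-42376 ≈ 0.7283 J/(g·K)

c ≈ 0.728 J/(g·K)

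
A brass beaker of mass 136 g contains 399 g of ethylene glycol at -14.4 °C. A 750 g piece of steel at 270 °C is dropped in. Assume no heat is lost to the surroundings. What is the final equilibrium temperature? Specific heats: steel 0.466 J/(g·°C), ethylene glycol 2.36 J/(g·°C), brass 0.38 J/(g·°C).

With ΣQ=0 the equilibrium temperature is the m·c-weighted mean:
T_f = (349.5*270 + 941.64*(-14.4) + 51.68*(-14.4)) / (349.5 + 941.64 + 51.68)
    = 80061 / 1342.8 ≈ 59.62 °C

T_f ≈ 59.6 °C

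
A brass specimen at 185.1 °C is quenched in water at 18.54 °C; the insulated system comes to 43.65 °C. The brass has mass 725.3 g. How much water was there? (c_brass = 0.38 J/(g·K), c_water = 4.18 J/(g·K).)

m ≈ 371 g

Heat gained plus heat lost sum to zero:
725.3×0.38×(43.65 − 185.1) + m×4.18×(43.65 − 18.54) = 0
104.96 m = 38986
m = 38986/104.96 ≈ 371.4 g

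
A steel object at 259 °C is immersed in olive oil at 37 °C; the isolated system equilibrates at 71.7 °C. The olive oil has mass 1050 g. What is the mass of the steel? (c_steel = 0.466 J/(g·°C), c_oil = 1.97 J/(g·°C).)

m ≈ 822 g

Conservation of energy gives ΣQ = 0:
m×0.466×(71.7 − 259) + 1050×1.97×(71.7 − 37) = 0
-87.28 m = -71777
m = -71777/-87.28 ≈ 822.4 g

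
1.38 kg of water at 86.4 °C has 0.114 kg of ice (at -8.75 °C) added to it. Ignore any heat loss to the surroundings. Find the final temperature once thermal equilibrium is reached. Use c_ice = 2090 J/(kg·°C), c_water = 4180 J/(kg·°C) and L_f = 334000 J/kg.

T_f ≈ 73.4 °C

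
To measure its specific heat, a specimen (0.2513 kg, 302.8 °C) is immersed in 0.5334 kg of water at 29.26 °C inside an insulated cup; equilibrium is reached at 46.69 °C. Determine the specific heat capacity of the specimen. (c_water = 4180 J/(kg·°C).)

c ≈ 604 J/(kg·°C)

m_s c (T_s − T_f) = m_water c_water (T_f − T_0):
0.2513×c×(302.8 − 46.69) = 0.5334×4180×(46.69 − 29.26)
64.36 c = 38862  ⇒  c ≈ 603.8 J/(kg·°C)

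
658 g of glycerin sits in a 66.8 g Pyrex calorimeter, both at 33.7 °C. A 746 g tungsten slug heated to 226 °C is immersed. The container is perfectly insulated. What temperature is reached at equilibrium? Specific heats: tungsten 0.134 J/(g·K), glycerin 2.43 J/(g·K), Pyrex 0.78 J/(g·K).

T_f ≈ 44.7 °C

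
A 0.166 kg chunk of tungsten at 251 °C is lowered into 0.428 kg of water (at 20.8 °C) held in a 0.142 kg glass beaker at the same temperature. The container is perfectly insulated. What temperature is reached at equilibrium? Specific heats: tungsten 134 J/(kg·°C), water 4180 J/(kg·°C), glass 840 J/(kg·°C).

Setting the total heat transfer to zero:
0.166*134*(T − 251) + 0.428*4180*(T − 20.8) + 0.142*840*(T − 20.8) = 0
1930.6 T = 45276
T = 45276 / 1930.6 = 23.5 °C

T_f ≈ 23.5 °C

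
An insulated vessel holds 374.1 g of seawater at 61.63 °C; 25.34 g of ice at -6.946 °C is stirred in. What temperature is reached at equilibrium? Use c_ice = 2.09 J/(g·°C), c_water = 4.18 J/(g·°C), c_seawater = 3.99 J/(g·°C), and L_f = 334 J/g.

T_f ≈ 52.0 °C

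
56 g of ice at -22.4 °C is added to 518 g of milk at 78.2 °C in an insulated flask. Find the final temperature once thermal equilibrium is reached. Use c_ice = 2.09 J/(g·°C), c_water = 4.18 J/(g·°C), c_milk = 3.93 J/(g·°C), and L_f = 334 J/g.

Sum of m c ΔT and latent-heat terms is zero:
warm ice to 0 °C: 56×2.09×(0 − (-22.4)) = 2621.7; fusion: m_ice L_f = 56×334 = 18704; meltwater 0→T: 56×4.18×T = 234.08 T; milk: 2035.7(T − 78.2)
2269.8 T = 159195 − 21326 = 137869
T ≈ 60.74 °C (positive, so assuming full melt was valid).

T_f ≈ 60.7 °C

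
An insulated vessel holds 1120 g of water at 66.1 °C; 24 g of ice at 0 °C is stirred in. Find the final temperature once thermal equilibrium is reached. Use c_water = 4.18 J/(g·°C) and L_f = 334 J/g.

Conservation of energy gives ΣQ = 0:
melt ice: 24×334 = 8016; warm the meltwater: 100.32 T; water: 4681.6(T − 66.1)
4781.9 T = 309454 − 8016 = 301438
T ≈ 63.04 °C (positive, so assuming full melt was valid).

T_f ≈ 63.0 °C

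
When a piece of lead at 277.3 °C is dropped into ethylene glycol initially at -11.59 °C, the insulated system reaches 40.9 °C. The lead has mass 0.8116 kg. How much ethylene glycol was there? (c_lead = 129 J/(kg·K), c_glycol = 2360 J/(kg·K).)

m ≈ 0.2 kg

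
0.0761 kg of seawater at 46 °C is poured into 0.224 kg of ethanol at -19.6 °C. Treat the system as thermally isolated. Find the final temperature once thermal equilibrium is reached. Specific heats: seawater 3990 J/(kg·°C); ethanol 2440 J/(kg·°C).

T_f ≈ 3.8 °C

With ΣQ=0 the equilibrium temperature is the m·c-weighted mean:
T_f = (303.64*46 + 546.56*(-19.6)) / (303.64 + 546.56)
    = 3254.8 / 850.2 ≈ 3.83 °C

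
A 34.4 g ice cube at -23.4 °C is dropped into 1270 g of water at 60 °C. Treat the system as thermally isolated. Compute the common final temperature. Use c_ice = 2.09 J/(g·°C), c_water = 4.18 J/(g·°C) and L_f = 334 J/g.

T_f ≈ 56.0 °C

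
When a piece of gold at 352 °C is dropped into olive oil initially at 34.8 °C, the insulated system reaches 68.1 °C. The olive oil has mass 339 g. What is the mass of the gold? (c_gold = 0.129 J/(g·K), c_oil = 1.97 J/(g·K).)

m ≈ 607 g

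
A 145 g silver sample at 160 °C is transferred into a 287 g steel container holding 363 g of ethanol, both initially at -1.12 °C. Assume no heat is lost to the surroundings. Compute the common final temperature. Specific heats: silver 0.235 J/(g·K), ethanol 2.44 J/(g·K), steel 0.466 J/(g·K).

T_f ≈ 4.1 °C

With ΣQ=0 the equilibrium temperature is the m·c-weighted mean:
T_f = (34.07×160 + 885.72×(-1.12) + 133.74×(-1.12)) / (34.07 + 885.72 + 133.74)
    = 4310.2 / 1053.5 ≈ 4.09 °C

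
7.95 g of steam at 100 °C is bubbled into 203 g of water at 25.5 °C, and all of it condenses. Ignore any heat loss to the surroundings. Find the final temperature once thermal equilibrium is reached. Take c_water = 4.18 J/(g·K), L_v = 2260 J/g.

T_f ≈ 48.7 °C

Energy balance with sensible and latent terms:
latent heat released on condensation: 7.95×2260 = 17967; condensate cools 100→T: 7.95×4.18×(T − 100) = 33.23(T − 100); original water: 848.54(T − 25.5)
881.77 T = 17967 + 3323.1 + 21638 = 42928
T ≈ 48.68 °C, under the boiling point, so the assumption holds.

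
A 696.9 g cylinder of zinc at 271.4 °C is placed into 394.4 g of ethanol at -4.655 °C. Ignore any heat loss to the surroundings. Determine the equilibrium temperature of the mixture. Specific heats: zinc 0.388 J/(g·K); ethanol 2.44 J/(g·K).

T_f ≈ 55.9 °C

Let T be the final temperature. ΣQ_i = 0:
696.9*0.388*(T − 271.4) + 394.4*2.44*(T − (-4.655)) = 0
270.4(T − 271.4) + 962.34(T − (-4.655)) = 0
(270.4 + 962.34) T = 270.4*271.4 + 962.34*(-4.655)
T = 68906/1232.7 ≈ 55.90 °C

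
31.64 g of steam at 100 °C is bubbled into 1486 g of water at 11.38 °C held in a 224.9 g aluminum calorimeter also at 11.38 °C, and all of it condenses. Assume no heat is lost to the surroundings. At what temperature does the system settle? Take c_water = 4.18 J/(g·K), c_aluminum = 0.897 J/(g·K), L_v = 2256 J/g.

T_f ≈ 24.1 °C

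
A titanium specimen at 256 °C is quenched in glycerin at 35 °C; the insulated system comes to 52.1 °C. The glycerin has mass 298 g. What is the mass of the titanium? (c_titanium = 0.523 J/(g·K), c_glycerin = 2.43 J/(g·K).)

Heat lost by the titanium = heat gained by the glycerin:
m×0.523×(256 − 52.1) = 298×2.43×(52.1 − 35)
106.64 m = 12383  ⇒  m ≈ 116.1 g

m ≈ 116 g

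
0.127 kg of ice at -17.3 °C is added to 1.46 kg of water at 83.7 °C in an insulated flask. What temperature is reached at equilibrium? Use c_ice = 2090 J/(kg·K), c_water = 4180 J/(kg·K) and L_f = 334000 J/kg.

Net heat exchanged in the isolated system is zero:
warm ice to 0 °C: 0.127·2090·(0 − (-17.3)) = 4591.9
  latent heat to melt: 0.127·334000 = 42418
  meltwater 0→T: 0.127·4180·T = 530.86 T
  water cools: 1.46·4180·(T − 83.7) = 6102.8(T − 83.7)
6633.7 T = 510804 − 47010 = 463794
T ≈ 69.92 °C. Since T > 0 °C, the all-ice-melts assumption holds.

T_f ≈ 69.9 °C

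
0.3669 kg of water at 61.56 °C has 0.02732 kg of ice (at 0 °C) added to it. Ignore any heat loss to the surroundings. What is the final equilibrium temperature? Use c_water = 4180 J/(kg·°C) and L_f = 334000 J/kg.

Heat gained plus heat lost sum to zero:
fusion: m_ice L_f = 0.02732×334000 = 9124.9; warm the meltwater: 114.2 T; water: 1533.6(T − 61.56)
1647.8 T = 94411 − 9124.9 = 85286
T ≈ 51.76 °C — above 0 °C, consistent with complete melting.

T_f ≈ 51.8 °C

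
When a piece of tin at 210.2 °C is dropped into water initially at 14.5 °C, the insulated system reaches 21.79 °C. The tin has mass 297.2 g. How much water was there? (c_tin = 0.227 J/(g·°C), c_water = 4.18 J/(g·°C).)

m ≈ 417 g

Heat lost by the tin = heat gained by the water:
297.2×0.227×(210.2 − 21.79) = m×4.18×(21.79 − 14.5)
30.47 m = 12711  ⇒  m ≈ 417.1 g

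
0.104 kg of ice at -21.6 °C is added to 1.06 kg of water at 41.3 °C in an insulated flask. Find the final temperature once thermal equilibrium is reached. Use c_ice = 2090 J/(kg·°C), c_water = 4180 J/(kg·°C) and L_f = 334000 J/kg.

Energy balance with sensible and latent terms:
warm ice to 0 °C: 0.104×2090×(0 − (-21.6)) = 4695
  latent heat to melt: 0.104×334000 = 34736
  meltwater 0→T: 0.104×4180×T = 434.72 T
  water: 4430.8(T − 41.3)
4865.5 T = 182992 − 39431 = 143561
T ≈ 29.51 °C (positive, so assuming full melt was valid).

T_f ≈ 29.5 °C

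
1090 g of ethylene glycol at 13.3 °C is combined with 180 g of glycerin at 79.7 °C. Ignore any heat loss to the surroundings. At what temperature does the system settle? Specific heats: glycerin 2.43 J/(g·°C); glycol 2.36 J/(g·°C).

|Q_glycerin| = |Q_glycol|:
180·2.43·(79.7 − T) = 1090·2.36·(T − 13.3)
437.4(79.7 − T) = 2572.4(T − 13.3)
3009.8 T = 69074  ⇒  T ≈ 22.95 °C

T_f ≈ 22.9 °C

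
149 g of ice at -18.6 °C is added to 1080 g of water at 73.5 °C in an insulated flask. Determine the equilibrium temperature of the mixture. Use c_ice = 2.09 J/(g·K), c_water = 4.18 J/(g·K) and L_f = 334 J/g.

T_f ≈ 53.8 °C

Energy conservation, ΣQ = 0:
warm ice to 0 °C: 149·2.09·(0 − (-18.6)) = 5792.2
  melt ice: 149·334 = 49766
  warm the meltwater: 622.82 T
  water: 4514.4(T − 73.5)
5137.2 T = 331808 − 55558 = 276250
T ≈ 53.77 °C (positive, so assuming full melt was valid).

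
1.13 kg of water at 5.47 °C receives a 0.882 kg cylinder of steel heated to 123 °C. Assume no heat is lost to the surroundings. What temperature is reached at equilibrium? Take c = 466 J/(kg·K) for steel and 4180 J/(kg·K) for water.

T_f ≈ 14.9 °C

Taking heat into each body as positive, Σ m c ΔT = 0:
0.882·466·(T − 123) + 1.13·4180·(T − 5.47) = 0
5134.4 T = 76391
T = 76391/5134.4 ≈ 14.88 °C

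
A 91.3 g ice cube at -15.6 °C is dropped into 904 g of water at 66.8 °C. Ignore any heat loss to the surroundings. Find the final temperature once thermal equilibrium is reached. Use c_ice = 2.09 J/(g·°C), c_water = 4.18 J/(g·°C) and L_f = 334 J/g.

T_f ≈ 52.6 °C

Let T be the final temperature. ΣQ_i = 0:
ice -15.6→0 °C: 91.3·2.09·15.6 = 2976.7; melt ice: 91.3·334 = 30494; meltwater 0→T: 91.3·4.18·T = 381.63 T; water: 3778.7(T − 66.8)
4160.4 T = 252418 − 33471 = 218948
T ≈ 52.63 °C. Since T > 0 °C, the all-ice-melts assumption holds.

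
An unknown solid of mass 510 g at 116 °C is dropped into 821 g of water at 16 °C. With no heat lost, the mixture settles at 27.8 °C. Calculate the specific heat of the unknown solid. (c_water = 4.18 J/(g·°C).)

Energy conservation, ΣQ = 0:
510·c·(27.8 − 116) + 821·4.18·(27.8 − 16) = 0
-44982 c = -40495
c = -40495/-44982 ≈ 0.9002 J/(g·°C)

c ≈ 0.9 J/(g·°C)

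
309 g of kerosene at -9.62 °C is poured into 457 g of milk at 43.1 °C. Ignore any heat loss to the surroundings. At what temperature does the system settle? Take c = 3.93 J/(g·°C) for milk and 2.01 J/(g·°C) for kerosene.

T_f ≈ 29.6 °C

Let T be the final temperature. ΣQ_i = 0:
457*3.93*(T − 43.1) + 309*2.01*(T − (-9.62)) = 0
1796(T − 43.1) + 621.09(T − (-9.62)) = 0
2417.1 T = 71433
T ≈ 29.55 °C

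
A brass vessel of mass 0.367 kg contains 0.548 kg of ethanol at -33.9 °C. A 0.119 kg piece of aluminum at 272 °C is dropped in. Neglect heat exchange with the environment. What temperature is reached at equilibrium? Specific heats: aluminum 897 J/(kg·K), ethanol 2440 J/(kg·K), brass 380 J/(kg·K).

T_f ≈ -13.3 °C

Taking heat into each body as positive, Σ m c ΔT = 0:
0.119·897·(T − 272) + 0.548·2440·(T − (-33.9)) + 0.367·380·(T − (-33.9)) = 0
106.74(T − 272) + 1337.1(T − (-33.9)) + 139.46(T − (-33.9)) = 0
(106.74 + 1337.1 + 139.46) T = 106.74·272 + 1337.1·(-33.9) + 139.46·(-33.9)
T = -21022 / 1583.3 = -13.3 °C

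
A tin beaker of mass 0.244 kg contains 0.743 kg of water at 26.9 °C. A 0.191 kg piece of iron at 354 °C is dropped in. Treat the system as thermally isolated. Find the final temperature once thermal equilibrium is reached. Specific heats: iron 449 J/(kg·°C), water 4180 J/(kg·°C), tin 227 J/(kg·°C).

Net heat exchanged in the isolated system is zero:
0.191·449·(T − 354) + 0.743·4180·(T − 26.9) + 0.244·227·(T − 26.9) = 0
3246.9 T = 115393
T ≈ 35.54 °C

T_f ≈ 35.5 °C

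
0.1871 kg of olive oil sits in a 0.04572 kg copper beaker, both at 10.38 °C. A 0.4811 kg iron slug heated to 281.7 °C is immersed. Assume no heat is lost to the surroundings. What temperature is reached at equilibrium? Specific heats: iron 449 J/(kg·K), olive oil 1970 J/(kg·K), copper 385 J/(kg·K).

T_f = Σ m_i c_i T_i / Σ m_i c_i:
T_f = (216.01*281.7 + 368.59*10.38 + 17.6*10.38) / (216.01 + 368.59 + 17.6)
    = 64860 / 602.2 ≈ 107.70 °C

T_f ≈ 107.7 °C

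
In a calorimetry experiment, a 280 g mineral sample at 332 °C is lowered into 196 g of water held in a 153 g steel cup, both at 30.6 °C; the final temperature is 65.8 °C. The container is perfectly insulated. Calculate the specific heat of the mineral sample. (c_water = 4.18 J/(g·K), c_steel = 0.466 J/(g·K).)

Net heat exchanged in the isolated system is zero:
280×c×(65.8 − 332) + 196×4.18×(65.8 − 30.6) + 153×0.466×(65.8 − 30.6) = 0
-74536 c = -31348
c = -31348/-74536 ≈ 0.4206 J/(g·K)

c ≈ 0.421 J/(g·K)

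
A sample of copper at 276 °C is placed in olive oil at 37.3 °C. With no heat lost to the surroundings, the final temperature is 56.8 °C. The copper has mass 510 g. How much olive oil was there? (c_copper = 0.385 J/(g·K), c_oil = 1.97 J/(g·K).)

|Q_copper| = |Q_oil|:
510·0.385·(276 − 56.8) = m·1.97·(56.8 − 37.3)
38.41 m = 43040  ⇒  m ≈ 1120 g

m ≈ 1120 g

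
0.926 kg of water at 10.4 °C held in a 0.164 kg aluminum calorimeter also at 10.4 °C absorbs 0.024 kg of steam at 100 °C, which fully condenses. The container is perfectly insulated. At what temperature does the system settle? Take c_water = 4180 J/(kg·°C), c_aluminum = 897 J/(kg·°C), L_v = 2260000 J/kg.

T_f ≈ 25.8 °C

Energy balance with sensible and latent terms:
latent heat released on condensation: 0.024·2260000 = 54240; condensed water 100 °C→T: 100.32(T − 100); water warms: 0.926·4180·(T − 10.4) = 3870.7(T − 10.4); aluminum cup: 0.164·897·(T − 10.4) = 147.11(T − 10.4)
4118.1 T = 54240 + 10032 + 41785 = 106057
T ≈ 25.75 °C — below 100 °C, confirming all the steam condensed.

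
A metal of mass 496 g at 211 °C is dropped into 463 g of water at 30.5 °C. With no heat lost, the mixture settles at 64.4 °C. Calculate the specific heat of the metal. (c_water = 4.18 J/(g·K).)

Taking heat into each body as positive, Σ m c ΔT = 0:
496·c·(64.4 − 211) + 463·4.18·(64.4 − 30.5) = 0
-72714 c = -65608
c = -65608/-72714 ≈ 0.9023 J/(g·K)

c ≈ 0.902 J/(g·K)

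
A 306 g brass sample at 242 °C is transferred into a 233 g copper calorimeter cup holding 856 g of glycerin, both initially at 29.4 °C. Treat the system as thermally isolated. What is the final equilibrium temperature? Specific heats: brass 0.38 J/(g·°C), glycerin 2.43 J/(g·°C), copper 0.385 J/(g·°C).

T_f ≈ 40.2 °C

With ΣQ=0 the equilibrium temperature is the m·c-weighted mean:
T_f = (116.28·242 + 2080.1·29.4 + 89.7·29.4) / (116.28 + 2080.1 + 89.7)
    = 91931 / 2286.1 ≈ 40.21 °C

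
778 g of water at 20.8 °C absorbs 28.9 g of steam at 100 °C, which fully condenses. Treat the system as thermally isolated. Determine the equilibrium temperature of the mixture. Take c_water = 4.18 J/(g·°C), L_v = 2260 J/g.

T_f ≈ 43.0 °C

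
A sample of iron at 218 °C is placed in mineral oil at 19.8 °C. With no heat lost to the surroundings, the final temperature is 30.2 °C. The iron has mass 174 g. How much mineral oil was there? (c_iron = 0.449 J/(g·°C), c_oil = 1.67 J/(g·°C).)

Energy conservation, ΣQ = 0:
174·0.449·(30.2 − 218) + m·1.67·(30.2 − 19.8) = 0
17.37 m = 14672
m = 14672/17.37 ≈ 844.8 g

m ≈ 845 g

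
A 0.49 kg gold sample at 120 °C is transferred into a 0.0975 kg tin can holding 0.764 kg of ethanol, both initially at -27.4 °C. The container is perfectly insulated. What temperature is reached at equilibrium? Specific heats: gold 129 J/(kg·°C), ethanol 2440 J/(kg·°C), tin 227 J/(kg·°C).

Conservation of energy gives ΣQ = 0:
0.49×129×(T − 120) + 0.764×2440×(T − (-27.4)) + 0.0975×227×(T − (-27.4)) = 0
(63.21 + 1864.2 + 22.13) T = 63.21×120 + 1864.2×(-27.4) + 22.13×(-27.4)
T ≈ -22.62 °C

T_f ≈ -22.6 °C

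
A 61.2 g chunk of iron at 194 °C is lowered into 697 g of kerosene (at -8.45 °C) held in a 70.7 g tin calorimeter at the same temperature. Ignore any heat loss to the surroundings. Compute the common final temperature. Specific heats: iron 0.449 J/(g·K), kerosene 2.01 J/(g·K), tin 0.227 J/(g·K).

T_f ≈ -4.6 °C

T_f is the heat-capacity-weighted average of the initial temperatures:
T_f = (27.48×194 + 1401×(-8.45) + 16.05×(-8.45)) / (27.48 + 1401 + 16.05)
    = -6642.9 / 1444.5 ≈ -4.60 °C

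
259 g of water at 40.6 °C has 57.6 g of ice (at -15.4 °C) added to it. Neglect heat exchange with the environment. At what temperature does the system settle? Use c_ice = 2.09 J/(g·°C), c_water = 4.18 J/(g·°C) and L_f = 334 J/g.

T_f ≈ 17.3 °C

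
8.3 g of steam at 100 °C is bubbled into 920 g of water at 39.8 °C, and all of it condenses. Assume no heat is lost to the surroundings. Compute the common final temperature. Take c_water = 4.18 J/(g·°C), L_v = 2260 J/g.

T_f ≈ 45.2 °C

Taking heat into each body as positive, Σ m c ΔT = 0:
steam→water at 100 °C releases m L_v = 8.3×2260 = 18758; condensate cools 100→T: 8.3×4.18×(T − 100) = 34.69(T − 100); original water: 3845.6(T − 39.8)
3880.3 T = 18758 + 3469.4 + 153055 = 175282
T ≈ 45.17 °C, under the boiling point, so the assumption holds.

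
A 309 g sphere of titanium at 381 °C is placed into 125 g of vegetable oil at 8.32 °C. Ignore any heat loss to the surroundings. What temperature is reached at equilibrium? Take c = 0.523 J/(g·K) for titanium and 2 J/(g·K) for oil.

Energy conservation, ΣQ = 0:
309·0.523·(T − 381) + 125·2·(T − 8.32) = 0
411.61 T = 63652
T ≈ 154.64 °C

T_f ≈ 154.6 °C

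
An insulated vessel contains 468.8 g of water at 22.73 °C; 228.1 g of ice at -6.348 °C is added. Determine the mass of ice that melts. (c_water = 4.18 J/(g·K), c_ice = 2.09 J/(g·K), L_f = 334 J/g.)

Water can give up m c ΔT = 468.8·4.18·22.73 = 44541 J before reaching 0 °C.
Of that, 228.1·2.09·6.348 = 3026.3 J goes to bring the ice to 0 °C, leaving 41515 J.
Fully melting the ice requires m_ice L_f = 228.1·334 = 76185 J.
That's not enough to melt it all — equilibrium is at 0 °C with ice remaining.
Mass melted = 41515/334 ≈ 124.3 g.

m_melted ≈ 124 g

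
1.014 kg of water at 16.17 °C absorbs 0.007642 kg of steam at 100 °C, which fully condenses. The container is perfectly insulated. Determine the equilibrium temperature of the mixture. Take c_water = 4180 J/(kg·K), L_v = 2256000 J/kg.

T_f ≈ 20.8 °C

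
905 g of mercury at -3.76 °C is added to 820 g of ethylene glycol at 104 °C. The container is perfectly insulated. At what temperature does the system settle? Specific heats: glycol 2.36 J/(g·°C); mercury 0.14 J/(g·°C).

T_f = Σ m_i c_i T_i / Σ m_i c_i:
T_f = (1935.2·104 + 126.7·(-3.76)) / (1935.2 + 126.7)
    = 200784 / 2061.9 ≈ 97.38 °C

T_f ≈ 97.4 °C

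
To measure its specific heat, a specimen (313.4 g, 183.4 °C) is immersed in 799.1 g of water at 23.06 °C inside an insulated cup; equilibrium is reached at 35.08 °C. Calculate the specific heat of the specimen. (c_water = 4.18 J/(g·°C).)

c ≈ 0.864 J/(g·°C)

Heat lost by the specimen = heat gained by the water:
313.4·c·(183.4 − 35.08) = 799.1·4.18·(35.08 − 23.06)
46483 c = 40150  ⇒  c ≈ 0.8637 J/(g·°C)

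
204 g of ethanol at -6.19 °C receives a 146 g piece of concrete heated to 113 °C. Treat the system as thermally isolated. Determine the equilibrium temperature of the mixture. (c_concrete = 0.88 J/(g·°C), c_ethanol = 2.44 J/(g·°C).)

T_f ≈ 18.3 °C

Conservation of energy gives ΣQ = 0:
146×0.88×(T − 113) + 204×2.44×(T − (-6.19)) = 0
626.24 T = 11437
T = 11437/626.24 ≈ 18.26 °C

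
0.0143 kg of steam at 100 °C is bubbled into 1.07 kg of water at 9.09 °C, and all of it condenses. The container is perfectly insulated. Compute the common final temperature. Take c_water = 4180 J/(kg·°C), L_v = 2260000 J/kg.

Conservation of energy gives ΣQ = 0:
condense steam: −0.0143×2260000 = −32318; condensate cools 100→T: 0.0143×4180×(T − 100) = 59.77(T − 100); water warms: 1.07×4180×(T − 9.09) = 4472.6(T − 9.09)
4532.4 T = 32318 + 5977.4 + 40656 = 78951
T ≈ 17.42 °C, under the boiling point, so the assumption holds.

T_f ≈ 17.4 °C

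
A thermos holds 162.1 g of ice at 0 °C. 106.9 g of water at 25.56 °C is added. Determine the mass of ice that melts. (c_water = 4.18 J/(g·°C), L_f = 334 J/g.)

Water can give up m c ΔT = 106.9×4.18×25.56 = 11421 J before reaching 0 °C.
Melting all 162.1 g of ice would need 162.1×334 = 54141 J.
11421 J < 54141 J, so only part of the ice melts and the system sits at 0 °C.
m_melt = 11421 / L_f = 34.2 g.

m_melted ≈ 34.2 g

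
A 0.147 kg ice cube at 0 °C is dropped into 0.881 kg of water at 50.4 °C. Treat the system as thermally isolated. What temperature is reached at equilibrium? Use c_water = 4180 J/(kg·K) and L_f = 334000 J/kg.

Let T be the final temperature. ΣQ_i = 0:
melt ice: 0.147·334000 = 49098
  meltwater 0→T: 0.147·4180·T = 614.46 T
  water: 3682.6(T − 50.4)
4297 T = 185602 − 49098 = 136504
T ≈ 31.77 °C — above 0 °C, consistent with complete melting.

T_f ≈ 31.8 °C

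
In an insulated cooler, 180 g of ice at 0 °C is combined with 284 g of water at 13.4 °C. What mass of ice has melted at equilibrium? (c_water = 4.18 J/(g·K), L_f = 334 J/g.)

m_melted ≈ 47.6 g

Cooling the water to 0 °C releases 284×4.18×13.4 = 15907 J.
To melt every bit of ice: 180×334 = 60120 J.
15907 J < 60120 J, so only part of the ice melts and the system sits at 0 °C.
m_melt = 15907 / L_f = 47.63 g.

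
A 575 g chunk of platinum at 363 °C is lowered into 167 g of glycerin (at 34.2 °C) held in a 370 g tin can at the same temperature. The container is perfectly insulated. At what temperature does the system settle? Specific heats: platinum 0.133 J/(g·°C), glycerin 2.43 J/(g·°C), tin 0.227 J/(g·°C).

T_f ≈ 78.6 °C

Conservation of energy gives ΣQ = 0:
575×0.133×(T − 363) + 167×2.43×(T − 34.2) + 370×0.227×(T − 34.2) = 0
76.48(T − 363) + 405.81(T − 34.2) + 83.99(T − 34.2) = 0
566.27 T = 44512
T = 44512 / 566.27 = 78.6 °C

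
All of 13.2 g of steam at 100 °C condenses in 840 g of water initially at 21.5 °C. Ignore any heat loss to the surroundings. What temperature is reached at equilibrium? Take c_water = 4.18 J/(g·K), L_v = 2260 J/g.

Energy conservation, ΣQ = 0:
steam→water at 100 °C releases m L_v = 13.2·2260 = 29832; condensed water 100 °C→T: 55.18(T − 100); original water: 3511.2(T − 21.5)
3566.4 T = 29832 + 5517.6 + 75491 = 110840
T ≈ 31.08 °C, under the boiling point, so the assumption holds.

T_f ≈ 31.1 °C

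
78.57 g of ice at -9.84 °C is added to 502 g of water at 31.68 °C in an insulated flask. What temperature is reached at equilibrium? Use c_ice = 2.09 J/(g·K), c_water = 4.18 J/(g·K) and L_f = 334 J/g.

Conservation of energy gives ΣQ = 0:
ice -9.84→0 °C: 78.57·2.09·9.84 = 1615.8; fusion: m_ice L_f = 78.57·334 = 26242; meltwater 0→T: 78.57·4.18·T = 328.42 T; water cools: 502·4.18·(T − 31.68) = 2098.4(T − 31.68)
2426.8 T = 66476 − 27858 = 38618
T ≈ 15.91 °C. Since T > 0 °C, the all-ice-melts assumption holds.

T_f ≈ 15.9 °C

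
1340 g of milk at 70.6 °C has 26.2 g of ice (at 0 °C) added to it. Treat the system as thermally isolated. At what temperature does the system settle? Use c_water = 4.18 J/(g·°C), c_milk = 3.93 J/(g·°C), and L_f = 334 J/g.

Conservation of energy gives ΣQ = 0:
latent heat to melt: 26.2×334 = 8750.8; meltwater 0→T: 26.2×4.18×T = 109.52 T; milk: 5266.2(T − 70.6)
5375.7 T = 371794 − 8750.8 = 363043
T ≈ 67.53 °C. Since T > 0 °C, the all-ice-melts assumption holds.

T_f ≈ 67.5 °C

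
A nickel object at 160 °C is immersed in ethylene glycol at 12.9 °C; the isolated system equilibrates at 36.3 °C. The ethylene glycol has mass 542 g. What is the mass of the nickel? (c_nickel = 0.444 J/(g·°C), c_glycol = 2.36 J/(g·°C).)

m ≈ 545 g

Heat lost by the nickel = heat gained by the glycol:
m·0.444·(160 − 36.3) = 542·2.36·(36.3 − 12.9)
54.92 m = 29931  ⇒  m ≈ 545 g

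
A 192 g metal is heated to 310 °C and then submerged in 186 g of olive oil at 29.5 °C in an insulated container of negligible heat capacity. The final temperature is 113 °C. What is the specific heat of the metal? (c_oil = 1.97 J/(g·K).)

c ≈ 0.809 J/(g·K)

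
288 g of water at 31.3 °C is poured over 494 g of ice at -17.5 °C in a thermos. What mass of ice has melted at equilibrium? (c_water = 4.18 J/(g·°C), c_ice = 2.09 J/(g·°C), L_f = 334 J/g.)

m_melted ≈ 58.7 g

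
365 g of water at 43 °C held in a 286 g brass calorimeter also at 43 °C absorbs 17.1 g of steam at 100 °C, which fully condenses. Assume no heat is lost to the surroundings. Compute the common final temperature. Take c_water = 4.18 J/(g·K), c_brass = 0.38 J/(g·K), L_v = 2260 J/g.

Setting the total heat transfer to zero:
latent heat released on condensation: 17.1·2260 = 38646
  condensate cools 100→T: 17.1·4.18·(T − 100) = 71.48(T − 100)
  original water: 1525.7(T − 43)
  brass cup: 286·0.38·(T − 43) = 108.68(T − 43)
1705.9 T = 38646 + 7147.8 + 70278 = 116072
T ≈ 68.04 °C — below 100 °C, confirming all the steam condensed.

T_f ≈ 68.0 °C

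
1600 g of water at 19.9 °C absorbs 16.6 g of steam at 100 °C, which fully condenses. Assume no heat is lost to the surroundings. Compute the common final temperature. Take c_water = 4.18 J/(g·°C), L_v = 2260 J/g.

T_f ≈ 26.3 °C

Taking heat into each body as positive, Σ m c ΔT = 0:
latent heat released on condensation: 16.6·2260 = 37516; condensate cools 100→T: 16.6·4.18·(T − 100) = 69.39(T − 100); original water: 6688(T − 19.9)
6757.4 T = 37516 + 6938.8 + 133091 = 177546
T ≈ 26.27 °C, under the boiling point, so the assumption holds.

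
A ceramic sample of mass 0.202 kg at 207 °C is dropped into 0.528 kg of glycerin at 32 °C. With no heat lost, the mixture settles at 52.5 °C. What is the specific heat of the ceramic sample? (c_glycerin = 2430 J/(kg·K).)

Energy conservation, ΣQ = 0:
0.202·c·(52.5 − 207) + 0.528·2430·(52.5 − 32) = 0
-31.21 c = -26302
c = -26302/-31.21 ≈ 842.8 J/(kg·K)

c ≈ 843 J/(kg·K)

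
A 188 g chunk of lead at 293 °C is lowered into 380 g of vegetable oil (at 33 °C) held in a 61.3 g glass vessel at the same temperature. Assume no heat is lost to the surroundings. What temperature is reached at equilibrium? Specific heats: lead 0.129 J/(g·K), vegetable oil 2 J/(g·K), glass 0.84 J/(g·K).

Taking heat into each body as positive, Σ m c ΔT = 0:
188*0.129*(T − 293) + 380*2*(T − 33) + 61.3*0.84*(T − 33) = 0
24.25(T − 293) + 760(T − 33) + 51.49(T − 33) = 0
835.74 T = 33885
T ≈ 40.54 °C

T_f ≈ 40.5 °C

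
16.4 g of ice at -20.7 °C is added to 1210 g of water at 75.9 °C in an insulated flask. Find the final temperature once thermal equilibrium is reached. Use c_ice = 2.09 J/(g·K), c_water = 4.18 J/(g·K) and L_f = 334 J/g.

Let T be the final temperature. ΣQ_i = 0:
ice -20.7→0 °C: 16.4×2.09×20.7 = 709.51
  latent heat to melt: 16.4×334 = 5477.6
  meltwater 0→T: 16.4×4.18×T = 68.55 T
  water: 5057.8(T − 75.9)
5126.4 T = 383887 − 6187.1 = 377700
T ≈ 73.68 °C — above 0 °C, consistent with complete melting.

T_f ≈ 73.7 °C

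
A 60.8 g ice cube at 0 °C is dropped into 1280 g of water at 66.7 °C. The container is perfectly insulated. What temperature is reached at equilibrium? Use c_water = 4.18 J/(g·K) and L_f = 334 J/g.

Energy balance with sensible and latent terms:
fusion: m_ice L_f = 60.8×334 = 20307; meltwater 0→T: 60.8×4.18×T = 254.14 T; water: 5350.4(T − 66.7)
5604.5 T = 356872 − 20307 = 336564
T ≈ 60.05 °C — above 0 °C, consistent with complete melting.

T_f ≈ 60.1 °C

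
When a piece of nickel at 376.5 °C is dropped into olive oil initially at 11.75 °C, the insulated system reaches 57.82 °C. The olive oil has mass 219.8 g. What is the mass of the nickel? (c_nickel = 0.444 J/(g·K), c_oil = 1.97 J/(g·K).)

Conservation of energy gives ΣQ = 0:
m·0.444·(57.82 − 376.5) + 219.8·1.97·(57.82 − 11.75) = 0
-141.49 m = -19949
m = -19949/-141.49 ≈ 141 g

m ≈ 141 g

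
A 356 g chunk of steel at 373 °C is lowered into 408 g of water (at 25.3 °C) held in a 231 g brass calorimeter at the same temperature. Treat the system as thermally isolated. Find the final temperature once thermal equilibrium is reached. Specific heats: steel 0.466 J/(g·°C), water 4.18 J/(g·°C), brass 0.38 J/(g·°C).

T_f ≈ 54.7 °C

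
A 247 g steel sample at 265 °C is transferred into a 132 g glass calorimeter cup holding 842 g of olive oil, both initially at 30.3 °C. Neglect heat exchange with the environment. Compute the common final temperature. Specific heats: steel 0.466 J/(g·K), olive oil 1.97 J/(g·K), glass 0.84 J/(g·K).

Energy conservation, ΣQ = 0:
247*0.466*(T − 265) + 842*1.97*(T − 30.3) + 132*0.84*(T − 30.3) = 0
1884.7 T = 84122
T = 84122 / 1884.7 = 44.6 °C

T_f ≈ 44.6 °C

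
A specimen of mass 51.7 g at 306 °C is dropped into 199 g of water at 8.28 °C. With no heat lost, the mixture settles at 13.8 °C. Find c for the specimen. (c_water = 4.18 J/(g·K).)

Heat lost by the specimen = heat gained by the water:
51.7×c×(306 − 13.8) = 199×4.18×(13.8 − 8.28)
15107 c = 4591.6  ⇒  c ≈ 0.3039 J/(g·K)

c ≈ 0.304 J/(g·K)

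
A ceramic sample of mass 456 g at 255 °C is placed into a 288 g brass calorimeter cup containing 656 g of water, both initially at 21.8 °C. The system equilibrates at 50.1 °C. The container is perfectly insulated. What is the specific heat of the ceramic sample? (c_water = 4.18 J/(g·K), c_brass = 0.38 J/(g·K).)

Energy conservation, ΣQ = 0:
456·c·(50.1 − 255) + 656·4.18·(50.1 − 21.8) + 288·0.38·(50.1 − 21.8) = 0
-93434 c = -80698
c = -80698/-93434 ≈ 0.8637 J/(g·K)

c ≈ 0.864 J/(g·K)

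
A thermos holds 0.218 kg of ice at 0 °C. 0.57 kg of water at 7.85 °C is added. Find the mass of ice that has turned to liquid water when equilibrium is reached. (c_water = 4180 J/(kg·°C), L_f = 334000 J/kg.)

Water can give up m c ΔT = 0.57×4180×7.85 = 18703 J before reaching 0 °C.
Melting all 0.218 kg of ice would need 0.218×334000 = 72812 J.
Since 18703 < 72812 J, not all the ice melts; equilibrium is at 0 °C.
m_melt = 18703 / L_f = 0.056 kg.

m_melted ≈ 0.056 kg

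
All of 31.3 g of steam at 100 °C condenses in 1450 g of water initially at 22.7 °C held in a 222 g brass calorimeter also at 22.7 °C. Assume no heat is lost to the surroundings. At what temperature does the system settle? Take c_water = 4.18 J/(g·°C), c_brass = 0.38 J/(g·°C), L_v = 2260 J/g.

Energy balance with sensible and latent terms:
latent heat released on condensation: 31.3×2260 = 70738; condensate cools 100→T: 31.3×4.18×(T − 100) = 130.83(T − 100); water warms: 1450×4.18×(T − 22.7) = 6061(T − 22.7); brass cup: 222×0.38×(T − 22.7) = 84.36(T − 22.7)
6276.2 T = 70738 + 13083 + 139500 = 223321
T ≈ 35.58 °C (< 100 °C, so full condensation is consistent).

T_f ≈ 35.6 °C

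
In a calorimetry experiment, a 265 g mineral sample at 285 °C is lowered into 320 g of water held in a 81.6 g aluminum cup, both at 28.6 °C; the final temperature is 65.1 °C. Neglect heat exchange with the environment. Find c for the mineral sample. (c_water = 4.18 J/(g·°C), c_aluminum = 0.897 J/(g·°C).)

Conservation of energy gives ΣQ = 0:
265·c·(65.1 − 285) + 320·4.18·(65.1 − 28.6) + 81.6·0.897·(65.1 − 28.6) = 0
-58274 c = -51494
c = -51494/-58274 ≈ 0.8837 J/(g·°C)

c ≈ 0.884 J/(g·°C)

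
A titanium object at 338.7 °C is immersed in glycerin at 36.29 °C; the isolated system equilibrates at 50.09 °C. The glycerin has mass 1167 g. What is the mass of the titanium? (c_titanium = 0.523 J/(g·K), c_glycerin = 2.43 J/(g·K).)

Heat lost by the titanium = heat gained by the glycerin:
m×0.523×(338.7 − 50.09) = 1167×2.43×(50.09 − 36.29)
150.94 m = 39134  ⇒  m ≈ 259.3 g

m ≈ 259 g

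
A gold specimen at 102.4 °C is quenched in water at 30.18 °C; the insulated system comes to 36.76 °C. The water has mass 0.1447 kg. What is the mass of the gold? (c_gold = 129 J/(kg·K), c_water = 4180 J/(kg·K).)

m ≈ 0.47 kg

Conservation of energy gives ΣQ = 0:
m×129×(36.76 − 102.4) + 0.1447×4180×(36.76 − 30.18) = 0
-8467.6 m = -3979.9
m = -3979.9/-8467.6 ≈ 0.47 kg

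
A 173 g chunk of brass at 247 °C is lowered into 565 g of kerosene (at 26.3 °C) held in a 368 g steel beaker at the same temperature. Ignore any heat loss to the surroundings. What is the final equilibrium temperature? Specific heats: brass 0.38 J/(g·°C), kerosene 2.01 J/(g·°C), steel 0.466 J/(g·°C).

Net heat exchanged in the isolated system is zero:
173·0.38·(T − 247) + 565·2.01·(T − 26.3) + 368·0.466·(T − 26.3) = 0
65.74(T − 247) + 1135.6(T − 26.3) + 171.49(T − 26.3) = 0
1372.9 T = 50616
T ≈ 36.87 °C

T_f ≈ 36.9 °C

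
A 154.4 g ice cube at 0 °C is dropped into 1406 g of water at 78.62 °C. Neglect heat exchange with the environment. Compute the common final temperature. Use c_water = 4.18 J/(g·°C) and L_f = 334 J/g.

Setting the total heat transfer to zero:
latent heat to melt: 154.4·334 = 51570
  warm the meltwater: 645.39 T
  water: 5877.1(T − 78.62)
6522.5 T = 462056 − 51570 = 410486
T ≈ 62.93 °C — above 0 °C, consistent with complete melting.

T_f ≈ 62.9 °C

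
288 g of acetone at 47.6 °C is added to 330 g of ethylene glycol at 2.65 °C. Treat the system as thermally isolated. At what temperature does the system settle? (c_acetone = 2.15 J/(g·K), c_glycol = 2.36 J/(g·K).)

T_f is the heat-capacity-weighted average of the initial temperatures:
T_f = (619.2×47.6 + 778.8×2.65) / (619.2 + 778.8)
    = 31538 / 1398 ≈ 22.56 °C

T_f ≈ 22.6 °C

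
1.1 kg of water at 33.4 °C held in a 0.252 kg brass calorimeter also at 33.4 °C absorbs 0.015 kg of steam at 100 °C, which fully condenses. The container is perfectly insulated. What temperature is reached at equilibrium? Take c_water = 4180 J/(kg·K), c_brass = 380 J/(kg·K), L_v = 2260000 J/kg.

Setting the total heat transfer to zero:
latent heat released on condensation: 0.015×2260000 = 33900
  condensate cools 100→T: 0.015×4180×(T − 100) = 62.7(T − 100)
  original water: 4598(T − 33.4)
  cup: 95.76(T − 33.4)
4756.5 T = 33900 + 6270 + 156772 = 196942
T ≈ 41.41 °C, under the boiling point, so the assumption holds.

T_f ≈ 41.4 °C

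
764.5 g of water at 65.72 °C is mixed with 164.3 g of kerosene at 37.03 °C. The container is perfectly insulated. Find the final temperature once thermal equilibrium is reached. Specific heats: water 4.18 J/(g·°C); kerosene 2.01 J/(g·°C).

|Q_water| = |Q_kerosene|:
764.5·4.18·(65.72 − T) = 164.3·2.01·(T − 37.03)
3195.6(65.72 − T) = 330.24(T − 37.03)
3525.9 T = 222244  ⇒  T ≈ 63.03 °C

T_f ≈ 63.0 °C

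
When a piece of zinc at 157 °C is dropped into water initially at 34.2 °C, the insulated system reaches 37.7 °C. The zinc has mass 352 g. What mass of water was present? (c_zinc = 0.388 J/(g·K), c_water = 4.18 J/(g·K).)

m ≈ 1110 g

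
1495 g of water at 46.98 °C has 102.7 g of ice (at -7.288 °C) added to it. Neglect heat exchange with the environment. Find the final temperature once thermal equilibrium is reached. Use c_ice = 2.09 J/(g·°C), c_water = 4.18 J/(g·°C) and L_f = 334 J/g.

Sum of m c ΔT and latent-heat terms is zero:
ice -7.288→0 °C: 102.7×2.09×7.288 = 1564.3; latent heat to melt: 102.7×334 = 34302; warm the meltwater: 429.29 T; water cools: 1495×4.18×(T − 46.98) = 6249.1(T − 46.98)
6678.4 T = 293583 − 35866 = 257717
T ≈ 38.59 °C — above 0 °C, consistent with complete melting.

T_f ≈ 38.6 °C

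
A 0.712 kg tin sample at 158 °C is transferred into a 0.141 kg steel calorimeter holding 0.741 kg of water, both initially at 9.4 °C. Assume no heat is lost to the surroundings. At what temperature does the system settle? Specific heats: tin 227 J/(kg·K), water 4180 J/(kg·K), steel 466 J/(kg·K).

T_f ≈ 16.6 °C

Heat gained plus heat lost sum to zero:
0.712·227·(T − 158) + 0.741·4180·(T − 9.4) + 0.141·466·(T − 9.4) = 0
(161.62 + 3097.4 + 65.71) T = 161.62·158 + 3097.4·9.4 + 65.71·9.4
T ≈ 16.62 °C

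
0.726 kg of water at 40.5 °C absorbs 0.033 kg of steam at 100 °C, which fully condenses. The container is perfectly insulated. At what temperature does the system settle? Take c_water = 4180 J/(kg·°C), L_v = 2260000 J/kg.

Setting the total heat transfer to zero:
steam→water at 100 °C releases m L_v = 0.033×2260000 = 74580; condensate cools 100→T: 0.033×4180×(T − 100) = 137.94(T − 100); water warms: 0.726×4180×(T − 40.5) = 3034.7(T − 40.5)
3172.6 T = 74580 + 13794 + 122905 = 211279
T ≈ 66.59 °C — below 100 °C, confirming all the steam condensed.

T_f ≈ 66.6 °C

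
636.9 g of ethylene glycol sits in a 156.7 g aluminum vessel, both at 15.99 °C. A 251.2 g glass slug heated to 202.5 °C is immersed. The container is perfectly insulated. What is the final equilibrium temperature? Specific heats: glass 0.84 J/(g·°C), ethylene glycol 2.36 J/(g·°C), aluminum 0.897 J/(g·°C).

Heat gained plus heat lost sum to zero:
251.2·0.84·(T − 202.5) + 636.9·2.36·(T − 15.99) + 156.7·0.897·(T − 15.99) = 0
(211.01 + 1503.1 + 140.56) T = 211.01·202.5 + 1503.1·15.99 + 140.56·15.99
T = 69011/1854.7 ≈ 37.21 °C

T_f ≈ 37.2 °C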